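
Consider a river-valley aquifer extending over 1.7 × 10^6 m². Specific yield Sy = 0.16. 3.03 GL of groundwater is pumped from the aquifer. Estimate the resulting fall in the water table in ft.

Δh ≈ 36.5 ft

ΔV = 3.03 GL = 3.03 × 10^6 m³
Δh = ΔV / (Sy × A) = 3.03 × 10^6 m³ / (0.16 × 1.7 × 10^6 m²) = 11.14 m
Δh = 11.14 m = 36.55 ft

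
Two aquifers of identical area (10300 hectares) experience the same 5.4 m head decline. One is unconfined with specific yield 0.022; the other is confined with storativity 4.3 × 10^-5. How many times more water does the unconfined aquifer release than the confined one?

A = 10300 hectares = 1.03 × 10^8 m²
Unconfined: ΔV_u = Sy × A × Δh = 0.022 × 1.03 × 10^8 × 5.4 = 1.224 × 10^7 m³
Confined: ΔV_c = S × A × Δh = 4.3 × 10^-5 × 1.03 × 10^8 × 5.4 = 23920 m³
Ratio = ΔV_u / ΔV_c = Sy / S = 0.022 / 4.3 × 10^-5 = 511.6

ΔV_u / ΔV_c ≈ 512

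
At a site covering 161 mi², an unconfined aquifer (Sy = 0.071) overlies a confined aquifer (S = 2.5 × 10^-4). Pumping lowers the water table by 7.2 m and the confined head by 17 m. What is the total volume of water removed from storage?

A = 161 mi² = 4.17 × 10^8 m²
Unconfined: ΔV_u = Sy × A × Δh_u = 0.071 × 4.17 × 10^8 × 7.2 = 2.132 × 10^8 m³
Confined: ΔV_c = S × A × Δh_c = 2.5 × 10^-4 × 4.17 × 10^8 × 17 = 1.772 × 10^6 m³
Total ΔV = 2.132 × 10^8 + 1.772 × 10^6 = 2.149 × 10^8 m³

ΔV ≈ 2.15 × 10^8 m³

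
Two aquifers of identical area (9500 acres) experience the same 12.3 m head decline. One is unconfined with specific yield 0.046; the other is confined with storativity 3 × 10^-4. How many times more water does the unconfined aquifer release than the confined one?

ΔV_u / ΔV_c ≈ 153

A = 9500 acres = 3.845 × 10^7 m²
Unconfined: ΔV_u = Sy × A × Δh = 0.046 × 3.845 × 10^7 × 12.3 = 2.175 × 10^7 m³
Confined: ΔV_c = S × A × Δh = 3 × 10^-4 × 3.845 × 10^7 × 12.3 = 1.419 × 10^5 m³
Ratio = ΔV_u / ΔV_c = Sy / S = 0.046 / 3 × 10^-4 = 153.3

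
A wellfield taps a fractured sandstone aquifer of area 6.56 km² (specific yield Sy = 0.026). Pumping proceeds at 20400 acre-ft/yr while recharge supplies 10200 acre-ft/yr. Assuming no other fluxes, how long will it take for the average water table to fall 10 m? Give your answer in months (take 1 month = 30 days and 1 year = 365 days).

A = 6.56 km² = 6.56 × 10^6 m²
ΔV = Sy × A × Δh = 0.026 × 6.56 × 10^6 × 10 = 1.706 × 10^6 m³
Net withdrawal = 20400 − 10200 = 10200 acre-ft/yr = 34470 m³/d
t = ΔV / Q = 1.706 × 10^6 m³ / 34470 m³/d = 49.48 d
t = 49.48 d ≈ 1.649 months

t ≈ 1.65 months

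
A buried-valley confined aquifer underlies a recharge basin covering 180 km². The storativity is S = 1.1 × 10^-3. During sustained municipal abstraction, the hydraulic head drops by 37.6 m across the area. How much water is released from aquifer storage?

ΔV ≈ 7.44 × 10^6 m³

A = 180 km² = 1.8 × 10^8 m²
ΔV = S × A × Δh = 0.0011 × 1.8 × 10^8 m² × 37.6 m = 7.445 × 10^6 m³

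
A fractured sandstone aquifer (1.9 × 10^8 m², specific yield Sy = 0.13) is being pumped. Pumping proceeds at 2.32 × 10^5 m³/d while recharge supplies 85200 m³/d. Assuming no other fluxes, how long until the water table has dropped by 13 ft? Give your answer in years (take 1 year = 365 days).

Δh = 13 ft = 3.962 m
ΔV = Sy × A × Δh = 0.13 × 1.9 × 10^8 × 3.962 = 9.787 × 10^7 m³
Net withdrawal = 2.32 × 10^5 − 85200 = 1.468 × 10^5 m³/d
t = ΔV / Q = 9.787 × 10^7 m³ / 1.468 × 10^5 m³/d = 666.7 d
t = 666.7 d ≈ 1.827 years

t ≈ 1.83 years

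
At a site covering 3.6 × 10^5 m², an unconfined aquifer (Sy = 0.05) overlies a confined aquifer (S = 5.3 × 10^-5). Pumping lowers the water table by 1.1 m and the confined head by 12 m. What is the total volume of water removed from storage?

ΔV ≈ 20000 m³

Unconfined: ΔV_u = Sy × A × Δh_u = 0.05 × 3.6 × 10^5 × 1.1 = 19800 m³
Confined: ΔV_c = S × A × Δh_c = 5.3 × 10^-5 × 3.6 × 10^5 × 12 = 229 m³
Total ΔV = 19800 + 229 = 20030 m³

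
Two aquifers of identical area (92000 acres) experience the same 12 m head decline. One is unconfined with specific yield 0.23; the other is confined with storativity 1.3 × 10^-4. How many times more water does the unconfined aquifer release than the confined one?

ΔV_u / ΔV_c ≈ 1770

A = 92000 acres = 3.723 × 10^8 m²
Unconfined: ΔV_u = Sy × A × Δh = 0.23 × 3.723 × 10^8 × 12 = 1.028 × 10^9 m³
Confined: ΔV_c = S × A × Δh = 1.3 × 10^-4 × 3.723 × 10^8 × 12 = 5.808 × 10^5 m³
Ratio = ΔV_u / ΔV_c = Sy / S = 0.23 / 1.3 × 10^-4 = 1769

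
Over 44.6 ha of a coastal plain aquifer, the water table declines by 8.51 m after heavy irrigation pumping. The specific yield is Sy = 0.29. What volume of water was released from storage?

A = 44.6 ha = 4.46 × 10^5 m²
ΔV = Sy × A × Δh = 0.29 × 4.46 × 10^5 m² × 8.51 m = 1.101 × 10^6 m³

ΔV ≈ 1.1 × 10^6 m³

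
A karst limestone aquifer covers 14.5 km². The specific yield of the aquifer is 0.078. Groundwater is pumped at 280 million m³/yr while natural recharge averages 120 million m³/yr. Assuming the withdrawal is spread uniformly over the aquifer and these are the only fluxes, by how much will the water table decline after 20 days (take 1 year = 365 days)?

Δh ≈ 7.75 m

A = 14.5 km² = 1.45 × 10^7 m²
Net abstraction = 280 − 120 = 160 million m³/yr
Q_net = 160 million m³/yr = 4.384 × 10^5 m³/d
ΔV = Q × t = 4.384 × 10^5 m³/d × 20 d = 8.767 × 10^6 m³
Δh = ΔV / (Sy × A) = 8.767 × 10^6 / (0.078 × 1.45 × 10^7) = 7.752 m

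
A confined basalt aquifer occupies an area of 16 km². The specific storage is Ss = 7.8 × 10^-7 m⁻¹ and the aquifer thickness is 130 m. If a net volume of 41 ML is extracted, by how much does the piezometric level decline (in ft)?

Δh ≈ 82.9 ft

S = Ss × b = 7.8 × 10^-7 m⁻¹ × 130 m = 1.014 × 10^-4
A = 16 km² = 1.6 × 10^7 m²
ΔV = 41 ML = 41000 m³
Δh = ΔV / (S × A) = 41000 m³ / (1.014 × 10^-4 × 1.6 × 10^7 m²) = 25.27 m
Δh = 25.27 m = 82.91 ft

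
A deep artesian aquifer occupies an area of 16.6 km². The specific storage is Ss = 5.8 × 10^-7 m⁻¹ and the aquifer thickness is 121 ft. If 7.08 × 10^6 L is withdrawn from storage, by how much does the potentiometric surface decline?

Δh ≈ 19.9 m

b = 121 ft = 36.88 m
S = Ss × b = 5.8 × 10^-7 m⁻¹ × 36.88 m = 2.139 × 10^-5
A = 16.6 km² = 1.66 × 10^7 m²
ΔV = 7.08 × 10^6 L = 7080 m³
Δh = ΔV / (S × A) = 7080 m³ / (2.139 × 10^-5 × 1.66 × 10^7 m²) = 19.94 m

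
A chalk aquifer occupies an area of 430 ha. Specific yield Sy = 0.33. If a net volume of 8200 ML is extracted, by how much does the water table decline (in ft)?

A = 430 ha = 4.3 × 10^6 m²
ΔV = 8200 ML = 8.2 × 10^6 m³
Δh = ΔV / (Sy × A) = 8.2 × 10^6 m³ / (0.33 × 4.3 × 10^6 m²) = 5.779 m
Δh = 5.779 m = 18.96 ft

Δh ≈ 19 ft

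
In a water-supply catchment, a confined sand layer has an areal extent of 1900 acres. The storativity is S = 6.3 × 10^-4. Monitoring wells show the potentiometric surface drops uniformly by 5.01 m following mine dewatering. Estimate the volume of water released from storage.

A = 1900 acres = 7.689 × 10^6 m²
ΔV = S × A × Δh = 6.3 × 10^-4 × 7.689 × 10^6 m² × 5.01 m = 24270 m³

ΔV ≈ 24300 m³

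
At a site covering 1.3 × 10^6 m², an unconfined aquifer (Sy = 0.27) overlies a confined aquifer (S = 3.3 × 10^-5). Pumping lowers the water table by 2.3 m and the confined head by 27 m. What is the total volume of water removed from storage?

Unconfined: ΔV_u = Sy × A × Δh_u = 0.27 × 1.3 × 10^6 × 2.3 = 8.073 × 10^5 m³
Confined: ΔV_c = S × A × Δh_c = 3.3 × 10^-5 × 1.3 × 10^6 × 27 = 1158 m³
Total ΔV = 8.073 × 10^5 + 1158 = 8.085 × 10^5 m³

ΔV ≈ 8.08 × 10^5 m³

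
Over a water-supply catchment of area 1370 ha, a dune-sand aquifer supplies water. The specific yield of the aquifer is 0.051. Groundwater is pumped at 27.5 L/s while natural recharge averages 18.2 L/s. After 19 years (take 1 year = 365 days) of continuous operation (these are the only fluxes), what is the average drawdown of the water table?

A = 1370 ha = 1.37 × 10^7 m²
Net abstraction = 27.5 − 18.2 = 9.3 L/s
Q_net = 9.3 L/s = 803.5 m³/d
t = 19 years = 6935 d
ΔV = Q × t = 803.5 m³/d × 6935 d = 5.572 × 10^6 m³
Δh = ΔV / (Sy × A) = 5.572 × 10^6 / (0.051 × 1.37 × 10^7) = 7.975 m

Δh ≈ 7.98 m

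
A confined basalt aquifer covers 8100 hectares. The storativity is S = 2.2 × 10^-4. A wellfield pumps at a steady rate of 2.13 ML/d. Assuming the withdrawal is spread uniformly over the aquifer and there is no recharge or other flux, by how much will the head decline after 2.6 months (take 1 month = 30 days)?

Δh ≈ 9.32 m

A = 8100 hectares = 8.1 × 10^7 m²
Q = 2.13 ML/d = 2130 m³/d
t = 2.6 months = 78 d
ΔV = Q × t = 2130 m³/d × 78 d = 1.661 × 10^5 m³
Δh = ΔV / (S × A) = 1.661 × 10^5 / (2.2 × 10^-4 × 8.1 × 10^7) = 9.323 m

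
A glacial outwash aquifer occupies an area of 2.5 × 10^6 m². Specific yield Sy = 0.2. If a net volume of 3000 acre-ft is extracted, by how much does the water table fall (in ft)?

Δh ≈ 24.3 ft

ΔV = 3000 acre-ft = 3.7 × 10^6 m³
Δh = ΔV / (Sy × A) = 3.7 × 10^6 m³ / (0.2 × 2.5 × 10^6 m²) = 7.401 m
Δh = 7.401 m = 24.28 ft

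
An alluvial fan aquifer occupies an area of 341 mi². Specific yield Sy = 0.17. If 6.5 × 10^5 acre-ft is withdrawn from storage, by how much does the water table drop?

A = 341 mi² = 8.832 × 10^8 m²
ΔV = 6.5 × 10^5 acre-ft = 8.018 × 10^8 m³
Δh = ΔV / (Sy × A) = 8.018 × 10^8 m³ / (0.17 × 8.832 × 10^8 m²) = 5.34 m

Δh ≈ 5.34 m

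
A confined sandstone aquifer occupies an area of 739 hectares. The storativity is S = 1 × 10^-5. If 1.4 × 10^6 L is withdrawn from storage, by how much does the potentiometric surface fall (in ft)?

A = 739 hectares = 7.39 × 10^6 m²
ΔV = 1.4 × 10^6 L = 1400 m³
Δh = ΔV / (S × A) = 1400 m³ / (1 × 10^-5 × 7.39 × 10^6 m²) = 18.94 m
Δh = 18.94 m = 62.15 ft

Δh ≈ 62.2 ft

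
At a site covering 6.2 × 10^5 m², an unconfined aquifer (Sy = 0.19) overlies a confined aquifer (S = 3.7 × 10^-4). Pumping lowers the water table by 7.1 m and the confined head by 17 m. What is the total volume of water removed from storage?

ΔV ≈ 8.4 × 10^5 m³

Unconfined: ΔV_u = Sy × A × Δh_u = 0.19 × 6.2 × 10^5 × 7.1 = 8.364 × 10^5 m³
Confined: ΔV_c = S × A × Δh_c = 3.7 × 10^-4 × 6.2 × 10^5 × 17 = 3900 m³
Total ΔV = 8.364 × 10^5 + 3900 = 8.403 × 10^5 m³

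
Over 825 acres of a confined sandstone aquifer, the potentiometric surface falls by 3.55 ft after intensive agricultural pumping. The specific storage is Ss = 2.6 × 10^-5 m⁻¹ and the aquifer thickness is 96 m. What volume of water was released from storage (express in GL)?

S = Ss × b = 2.6 × 10^-5 m⁻¹ × 96 m = 2.496 × 10^-3
A = 825 acres = 3.339 × 10^6 m²
Δh = 3.55 ft = 1.082 m
ΔV = S × A × Δh = 0.002496 × 3.339 × 10^6 m² × 1.082 m = 9017 m³
ΔV = 9017 m³ = 0.009017 GL

ΔV ≈ 0.00902 GL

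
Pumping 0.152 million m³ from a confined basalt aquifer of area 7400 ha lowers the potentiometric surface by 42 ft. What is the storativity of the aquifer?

S ≈ 1.6 × 10^-4

A = 7400 ha = 7.4 × 10^7 m²
Δh = 42 ft = 12.8 m
ΔV = 0.152 million m³ = 1.52 × 10^5 m³
S = ΔV / (A × Δh) = 1.52 × 10^5 m³ / (7.4 × 10^7 m² × 12.8 m) = 1.605 × 10^-4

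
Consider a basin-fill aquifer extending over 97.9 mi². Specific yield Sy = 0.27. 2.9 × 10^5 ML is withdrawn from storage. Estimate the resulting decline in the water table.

Δh ≈ 4.24 m

A = 97.9 mi² = 2.536 × 10^8 m²
ΔV = 2.9 × 10^5 ML = 2.9 × 10^8 m³
Δh = ΔV / (Sy × A) = 2.9 × 10^8 m³ / (0.27 × 2.536 × 10^8 m²) = 4.236 m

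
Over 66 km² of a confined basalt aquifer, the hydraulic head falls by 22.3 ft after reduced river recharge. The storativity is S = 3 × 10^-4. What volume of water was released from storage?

A = 66 km² = 6.6 × 10^7 m²
Δh = 22.3 ft = 6.797 m
ΔV = S × A × Δh = 3 × 10^-4 × 6.6 × 10^7 m² × 6.797 m = 1.346 × 10^5 m³

ΔV ≈ 1.35 × 10^5 m³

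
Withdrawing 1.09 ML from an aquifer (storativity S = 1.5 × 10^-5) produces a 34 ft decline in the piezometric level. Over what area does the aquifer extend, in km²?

Δh = 34 ft = 10.36 m
ΔV = 1.09 ML = 1090 m³
A = ΔV / (S × Δh) = 1090 / (1.5 × 10^-5 × 10.36) = 7.012 × 10^6 m²
A = 7.012 × 10^6 m² = 7.012 km²

A ≈ 7.01 km²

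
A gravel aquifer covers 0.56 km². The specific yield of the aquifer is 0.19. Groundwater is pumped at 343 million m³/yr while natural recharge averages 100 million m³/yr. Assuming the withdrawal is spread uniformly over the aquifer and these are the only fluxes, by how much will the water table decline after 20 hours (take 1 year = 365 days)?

Δh ≈ 5.21 m

A = 0.56 km² = 5.6 × 10^5 m²
Net abstraction = 343 − 100 = 243 million m³/yr
Q_net = 243 million m³/yr = 6.658 × 10^5 m³/d
t = 20 hours = 0.8333 d
ΔV = Q × t = 6.658 × 10^5 m³/d × 0.8333 d = 5.548 × 10^5 m³
Δh = ΔV / (Sy × A) = 5.548 × 10^5 / (0.19 × 5.6 × 10^5) = 5.214 m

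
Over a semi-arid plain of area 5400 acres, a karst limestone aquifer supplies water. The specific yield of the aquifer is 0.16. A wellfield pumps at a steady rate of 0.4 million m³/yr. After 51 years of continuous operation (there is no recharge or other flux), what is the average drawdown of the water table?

Δh ≈ 5.83 m

A = 5400 acres = 2.185 × 10^7 m²
Q = 0.4 million m³/yr = 1096 m³/d
t = 51 years = 18620 d
ΔV = Q × t = 1096 m³/d × 18620 d = 2.04 × 10^7 m³
Δh = ΔV / (Sy × A) = 2.04 × 10^7 / (0.16 × 2.185 × 10^7) = 5.834 m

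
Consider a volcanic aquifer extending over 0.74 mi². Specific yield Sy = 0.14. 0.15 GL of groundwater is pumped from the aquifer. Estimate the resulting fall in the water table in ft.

A = 0.74 mi² = 1.917 × 10^6 m²
ΔV = 0.15 GL = 1.5 × 10^5 m³
Δh = ΔV / (Sy × A) = 1.5 × 10^5 m³ / (0.14 × 1.917 × 10^6 m²) = 0.559 m
Δh = 0.559 m = 1.834 ft

Δh ≈ 1.83 ft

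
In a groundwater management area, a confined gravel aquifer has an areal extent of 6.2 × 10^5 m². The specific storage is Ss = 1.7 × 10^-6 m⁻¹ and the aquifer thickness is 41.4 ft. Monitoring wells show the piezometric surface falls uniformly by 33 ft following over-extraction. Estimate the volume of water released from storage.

b = 41.4 ft = 12.62 m
S = Ss × b = 1.7 × 10^-6 m⁻¹ × 12.62 m = 2.145 × 10^-5
Δh = 33 ft = 10.06 m
ΔV = S × A × Δh = 2.145 × 10^-5 × 6.2 × 10^5 m² × 10.06 m = 133.8 m³

ΔV ≈ 134 m³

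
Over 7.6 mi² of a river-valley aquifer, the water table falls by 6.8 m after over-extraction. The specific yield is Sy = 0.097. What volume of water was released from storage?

ΔV ≈ 1.3 × 10^7 m³

A = 7.6 mi² = 1.968 × 10^7 m²
ΔV = Sy × A × Δh = 0.097 × 1.968 × 10^7 m² × 6.8 m = 1.298 × 10^7 m³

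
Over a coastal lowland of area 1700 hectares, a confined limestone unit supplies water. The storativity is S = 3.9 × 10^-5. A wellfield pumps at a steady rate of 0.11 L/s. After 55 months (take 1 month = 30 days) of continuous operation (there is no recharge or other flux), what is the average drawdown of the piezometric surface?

Δh ≈ 23.7 m

A = 1700 hectares = 1.7 × 10^7 m²
Q = 0.11 L/s = 9.504 m³/d
t = 55 months = 1650 d
ΔV = Q × t = 9.504 m³/d × 1650 d = 15680 m³
Δh = ΔV / (S × A) = 15680 / (3.9 × 10^-5 × 1.7 × 10^7) = 23.65 m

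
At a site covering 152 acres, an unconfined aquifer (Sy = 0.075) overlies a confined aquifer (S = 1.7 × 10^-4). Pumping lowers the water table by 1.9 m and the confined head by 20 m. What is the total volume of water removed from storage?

A = 152 acres = 6.151 × 10^5 m²
Unconfined: ΔV_u = Sy × A × Δh_u = 0.075 × 6.151 × 10^5 × 1.9 = 87650 m³
Confined: ΔV_c = S × A × Δh_c = 1.7 × 10^-4 × 6.151 × 10^5 × 20 = 2091 m³
Total ΔV = 87650 + 2091 = 89750 m³

ΔV ≈ 89700 m³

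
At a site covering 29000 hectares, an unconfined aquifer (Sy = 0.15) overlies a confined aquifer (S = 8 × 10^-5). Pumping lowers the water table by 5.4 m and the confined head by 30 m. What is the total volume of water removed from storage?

A = 29000 hectares = 2.9 × 10^8 m²
Unconfined: ΔV_u = Sy × A × Δh_u = 0.15 × 2.9 × 10^8 × 5.4 = 2.349 × 10^8 m³
Confined: ΔV_c = S × A × Δh_c = 8 × 10^-5 × 2.9 × 10^8 × 30 = 6.96 × 10^5 m³
Total ΔV = 2.349 × 10^8 + 6.96 × 10^5 = 2.356 × 10^8 m³

ΔV ≈ 2.36 × 10^8 m³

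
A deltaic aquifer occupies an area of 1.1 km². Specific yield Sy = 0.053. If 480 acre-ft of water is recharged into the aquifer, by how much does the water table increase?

Δh ≈ 10.2 m

A = 1.1 km² = 1.1 × 10^6 m²
ΔV = 480 acre-ft = 5.921 × 10^5 m³
Δh = ΔV / (Sy × A) = 5.921 × 10^5 m³ / (0.053 × 1.1 × 10^6 m²) = 10.16 m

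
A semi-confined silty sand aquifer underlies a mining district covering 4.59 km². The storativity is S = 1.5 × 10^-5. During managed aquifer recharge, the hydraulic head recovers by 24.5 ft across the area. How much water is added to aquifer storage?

A = 4.59 km² = 4.59 × 10^6 m²
Δh = 24.5 ft = 7.468 m
ΔV = S × A × Δh = 1.5 × 10^-5 × 4.59 × 10^6 m² × 7.468 m = 514.1 m³

ΔV ≈ 514 m³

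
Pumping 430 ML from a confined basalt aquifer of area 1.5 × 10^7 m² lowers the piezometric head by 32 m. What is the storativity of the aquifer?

ΔV = 430 ML = 4.3 × 10^5 m³
S = ΔV / (A × Δh) = 4.3 × 10^5 m³ / (1.5 × 10^7 m² × 32 m) = 8.958 × 10^-4

S ≈ 9 × 10^-4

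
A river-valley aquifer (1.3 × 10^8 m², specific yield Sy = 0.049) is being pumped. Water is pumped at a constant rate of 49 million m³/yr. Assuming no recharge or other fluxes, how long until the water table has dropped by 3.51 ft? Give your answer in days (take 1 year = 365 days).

Δh = 3.51 ft = 1.07 m
ΔV = Sy × A × Δh = 0.049 × 1.3 × 10^8 × 1.07 = 6.815 × 10^6 m³
Q = 49 million m³/yr = 1.342 × 10^5 m³/d
t = ΔV / Q = 6.815 × 10^6 m³ / 1.342 × 10^5 m³/d = 50.76 d

t ≈ 50.8 days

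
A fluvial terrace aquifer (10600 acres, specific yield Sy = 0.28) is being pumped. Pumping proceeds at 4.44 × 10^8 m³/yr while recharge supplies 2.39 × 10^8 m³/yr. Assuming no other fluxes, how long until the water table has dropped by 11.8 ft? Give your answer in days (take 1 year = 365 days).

A = 10600 acres = 4.29 × 10^7 m²
Δh = 11.8 ft = 3.597 m
ΔV = Sy × A × Δh = 0.28 × 4.29 × 10^7 × 3.597 = 4.32 × 10^7 m³
Net withdrawal = 4.44 × 10^8 − 2.39 × 10^8 = 2.05 × 10^8 m³/yr = 5.616 × 10^5 m³/d
t = ΔV / Q = 4.32 × 10^7 m³ / 5.616 × 10^5 m³/d = 76.92 d

t ≈ 76.9 days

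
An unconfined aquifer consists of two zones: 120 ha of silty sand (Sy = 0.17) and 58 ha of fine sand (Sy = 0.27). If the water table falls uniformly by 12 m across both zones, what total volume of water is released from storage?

ΔV ≈ 4.33 × 10^6 m³

A₁ = 120 ha = 1.2 × 10^6 m²; A₂ = 58 ha = 5.8 × 10^5 m²
ΔV₁ = 0.17 × 1.2 × 10^6 × 12 = 2.448 × 10^6 m³
ΔV₂ = 0.27 × 5.8 × 10^5 × 12 = 1.879 × 10^6 m³
ΔV = ΔV₁ + ΔV₂ = 4.327 × 10^6 m³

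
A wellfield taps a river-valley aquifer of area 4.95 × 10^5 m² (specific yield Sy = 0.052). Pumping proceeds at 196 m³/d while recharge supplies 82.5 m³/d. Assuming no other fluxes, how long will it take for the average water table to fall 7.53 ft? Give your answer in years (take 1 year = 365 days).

t ≈ 1.43 years

Δh = 7.53 ft = 2.295 m
ΔV = Sy × A × Δh = 0.052 × 4.95 × 10^5 × 2.295 = 59080 m³
Net withdrawal = 196 − 82.5 = 113.5 m³/d
t = ΔV / Q = 59080 m³ / 113.5 m³/d = 520.5 d
t = 520.5 d ≈ 1.426 years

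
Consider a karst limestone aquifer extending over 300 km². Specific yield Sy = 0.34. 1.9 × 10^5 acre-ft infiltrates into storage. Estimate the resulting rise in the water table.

A = 300 km² = 3 × 10^8 m²
ΔV = 1.9 × 10^5 acre-ft = 2.344 × 10^8 m³
Δh = ΔV / (Sy × A) = 2.344 × 10^8 m³ / (0.34 × 3 × 10^8 m²) = 2.298 m

Δh ≈ 2.3 m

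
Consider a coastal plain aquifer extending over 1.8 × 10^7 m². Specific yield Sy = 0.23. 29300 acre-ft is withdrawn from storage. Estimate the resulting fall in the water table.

Δh ≈ 8.73 m

ΔV = 29300 acre-ft = 3.614 × 10^7 m³
Δh = ΔV / (Sy × A) = 3.614 × 10^7 m³ / (0.23 × 1.8 × 10^7 m²) = 8.73 m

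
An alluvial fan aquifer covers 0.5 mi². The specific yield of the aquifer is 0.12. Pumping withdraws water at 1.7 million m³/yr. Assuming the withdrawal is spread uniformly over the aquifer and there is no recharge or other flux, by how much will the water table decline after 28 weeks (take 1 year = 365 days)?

Δh ≈ 5.87 m

A = 0.5 mi² = 1.295 × 10^6 m²
Q = 1.7 million m³/yr = 4658 m³/d
t = 28 weeks = 196 d
ΔV = Q × t = 4658 m³/d × 196 d = 9.129 × 10^5 m³
Δh = ΔV / (Sy × A) = 9.129 × 10^5 / (0.12 × 1.295 × 10^6) = 5.874 m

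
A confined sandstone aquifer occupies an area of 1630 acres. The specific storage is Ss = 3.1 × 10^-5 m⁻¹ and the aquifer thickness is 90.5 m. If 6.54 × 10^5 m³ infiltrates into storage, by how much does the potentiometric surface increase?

Δh ≈ 35.3 m

S = Ss × b = 3.1 × 10^-5 m⁻¹ × 90.5 m = 2.806 × 10^-3
A = 1630 acres = 6.596 × 10^6 m²
Δh = ΔV / (S × A) = 6.54 × 10^5 m³ / (0.002806 × 6.596 × 10^6 m²) = 35.34 m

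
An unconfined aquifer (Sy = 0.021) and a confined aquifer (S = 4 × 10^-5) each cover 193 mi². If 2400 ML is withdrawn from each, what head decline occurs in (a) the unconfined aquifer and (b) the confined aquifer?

A = 193 mi² = 4.999 × 10^8 m²
ΔV = 2400 ML = 2.4 × 10^6 m³
Unconfined: Δh_u = ΔV/(Sy·A) = 2.4 × 10^6/(0.021 × 4.999 × 10^8) = 0.2286 m
Confined: Δh_c = ΔV/(S·A) = 2.4 × 10^6/(4 × 10^-5 × 4.999 × 10^8) = 120 m

Δh_u ≈ 0.229 m; Δh_c ≈ 120 m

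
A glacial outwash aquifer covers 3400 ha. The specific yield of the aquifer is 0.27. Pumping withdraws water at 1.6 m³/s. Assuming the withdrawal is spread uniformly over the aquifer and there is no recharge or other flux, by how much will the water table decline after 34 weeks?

Δh ≈ 3.58 m

A = 3400 ha = 3.4 × 10^7 m²
Q = 1.6 m³/s = 1.382 × 10^5 m³/d
t = 34 weeks = 238 d
ΔV = Q × t = 1.382 × 10^5 m³/d × 238 d = 3.29 × 10^7 m³
Δh = ΔV / (Sy × A) = 3.29 × 10^7 / (0.27 × 3.4 × 10^7) = 3.584 m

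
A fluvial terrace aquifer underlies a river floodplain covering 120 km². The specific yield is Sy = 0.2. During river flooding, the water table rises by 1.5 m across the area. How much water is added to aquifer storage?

A = 120 km² = 1.2 × 10^8 m²
ΔV = Sy × A × Δh = 0.2 × 1.2 × 10^8 m² × 1.5 m = 3.6 × 10^7 m³

ΔV ≈ 3.6 × 10^7 m³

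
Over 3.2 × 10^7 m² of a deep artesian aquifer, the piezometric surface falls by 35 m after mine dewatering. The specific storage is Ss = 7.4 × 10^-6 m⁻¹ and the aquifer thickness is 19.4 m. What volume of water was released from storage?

ΔV ≈ 1.61 × 10^5 m³

S = Ss × b = 7.4 × 10^-6 m⁻¹ × 19.4 m = 1.436 × 10^-4
ΔV = S × A × Δh = 1.436 × 10^-4 × 3.2 × 10^7 m² × 35 m = 1.608 × 10^5 m³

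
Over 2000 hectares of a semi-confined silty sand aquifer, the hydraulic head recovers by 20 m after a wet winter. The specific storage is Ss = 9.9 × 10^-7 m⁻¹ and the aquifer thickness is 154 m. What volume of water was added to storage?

S = Ss × b = 9.9 × 10^-7 m⁻¹ × 154 m = 1.525 × 10^-4
A = 2000 hectares = 2 × 10^7 m²
ΔV = S × A × Δh = 1.525 × 10^-4 × 2 × 10^7 m² × 20 m = 60980 m³

ΔV ≈ 61000 m³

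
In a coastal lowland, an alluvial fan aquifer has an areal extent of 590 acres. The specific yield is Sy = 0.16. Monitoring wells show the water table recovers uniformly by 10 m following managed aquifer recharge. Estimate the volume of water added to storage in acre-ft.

ΔV ≈ 3100 acre-ft

A = 590 acres = 2.388 × 10^6 m²
ΔV = Sy × A × Δh = 0.16 × 2.388 × 10^6 m² × 10 m = 3.82 × 10^6 m³
ΔV = 3.82 × 10^6 m³ = 3097 acre-ft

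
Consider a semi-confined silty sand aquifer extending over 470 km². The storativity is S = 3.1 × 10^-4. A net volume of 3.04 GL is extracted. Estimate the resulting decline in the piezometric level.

A = 470 km² = 4.7 × 10^8 m²
ΔV = 3.04 GL = 3.04 × 10^6 m³
Δh = ΔV / (S × A) = 3.04 × 10^6 m³ / (3.1 × 10^-4 × 4.7 × 10^8 m²) = 20.86 m

Δh ≈ 20.9 m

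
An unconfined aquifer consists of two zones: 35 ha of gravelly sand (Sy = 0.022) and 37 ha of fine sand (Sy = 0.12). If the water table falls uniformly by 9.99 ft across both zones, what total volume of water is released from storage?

A₁ = 35 ha = 3.5 × 10^5 m²; A₂ = 37 ha = 3.7 × 10^5 m²
Δh = 9.99 ft = 3.045 m
ΔV₁ = 0.022 × 3.5 × 10^5 × 3.045 = 23450 m³
ΔV₂ = 0.12 × 3.7 × 10^5 × 3.045 = 1.352 × 10^5 m³
ΔV = ΔV₁ + ΔV₂ = 1.586 × 10^5 m³

ΔV ≈ 1.59 × 10^5 m³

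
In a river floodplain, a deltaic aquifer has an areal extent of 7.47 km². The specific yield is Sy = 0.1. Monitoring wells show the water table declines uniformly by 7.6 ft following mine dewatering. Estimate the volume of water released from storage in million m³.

A = 7.47 km² = 7.47 × 10^6 m²
Δh = 7.6 ft = 2.316 m
ΔV = Sy × A × Δh = 0.1 × 7.47 × 10^6 m² × 2.316 m = 1.73 × 10^6 m³
ΔV = 1.73 × 10^6 m³ = 1.73 million m³

ΔV ≈ 1.73 million m³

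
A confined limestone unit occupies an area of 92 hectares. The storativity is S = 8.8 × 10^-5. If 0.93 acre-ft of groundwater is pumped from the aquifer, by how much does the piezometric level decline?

Δh ≈ 14.2 m

A = 92 hectares = 9.2 × 10^5 m²
ΔV = 0.93 acre-ft = 1147 m³
Δh = ΔV / (S × A) = 1147 m³ / (8.8 × 10^-5 × 9.2 × 10^5 m²) = 14.17 m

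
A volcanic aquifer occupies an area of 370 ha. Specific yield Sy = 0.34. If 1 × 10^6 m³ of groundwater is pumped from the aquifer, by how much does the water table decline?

Δh ≈ 0.795 m

A = 370 ha = 3.7 × 10^6 m²
Δh = ΔV / (Sy × A) = 1 × 10^6 m³ / (0.34 × 3.7 × 10^6 m²) = 0.7949 m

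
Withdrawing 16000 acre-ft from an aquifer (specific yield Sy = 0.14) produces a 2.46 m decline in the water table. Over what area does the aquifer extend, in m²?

ΔV = 16000 acre-ft = 1.974 × 10^7 m³
A = ΔV / (Sy × Δh) = 1.974 × 10^7 / (0.14 × 2.46) = 5.73 × 10^7 m²

A ≈ 5.73 × 10^7 m²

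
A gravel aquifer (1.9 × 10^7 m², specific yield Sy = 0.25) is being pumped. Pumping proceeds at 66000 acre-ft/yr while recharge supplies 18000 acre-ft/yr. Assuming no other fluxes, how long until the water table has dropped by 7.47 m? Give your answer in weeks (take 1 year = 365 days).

t ≈ 31.2 weeks

ΔV = Sy × A × Δh = 0.25 × 1.9 × 10^7 × 7.47 = 3.548 × 10^7 m³
Net withdrawal = 66000 − 18000 = 48000 acre-ft/yr = 1.622 × 10^5 m³/d
t = ΔV / Q = 3.548 × 10^7 m³ / 1.622 × 10^5 m³/d = 218.7 d
t = 218.7 d ≈ 31.25 weeks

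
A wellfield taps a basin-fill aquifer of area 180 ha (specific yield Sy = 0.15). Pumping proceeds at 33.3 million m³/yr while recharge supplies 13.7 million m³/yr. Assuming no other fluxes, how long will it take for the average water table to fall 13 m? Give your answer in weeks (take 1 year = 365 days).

t ≈ 9.34 weeks

A = 180 ha = 1.8 × 10^6 m²
ΔV = Sy × A × Δh = 0.15 × 1.8 × 10^6 × 13 = 3.51 × 10^6 m³
Net withdrawal = 33.3 − 13.7 = 19.6 million m³/yr = 53700 m³/d
t = ΔV / Q = 3.51 × 10^6 m³ / 53700 m³/d = 65.36 d
t = 65.36 d ≈ 9.338 weeks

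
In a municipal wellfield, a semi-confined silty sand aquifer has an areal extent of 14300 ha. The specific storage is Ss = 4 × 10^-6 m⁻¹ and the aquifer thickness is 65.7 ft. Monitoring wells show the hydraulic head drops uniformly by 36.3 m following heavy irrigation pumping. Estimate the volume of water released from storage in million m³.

ΔV ≈ 0.416 million m³

b = 65.7 ft = 20.03 m
S = Ss × b = 4 × 10^-6 m⁻¹ × 20.03 m = 8.01 × 10^-5
A = 14300 ha = 1.43 × 10^8 m²
ΔV = S × A × Δh = 8.01 × 10^-5 × 1.43 × 10^8 m² × 36.3 m = 4.158 × 10^5 m³
ΔV = 4.158 × 10^5 m³ = 0.4158 million m³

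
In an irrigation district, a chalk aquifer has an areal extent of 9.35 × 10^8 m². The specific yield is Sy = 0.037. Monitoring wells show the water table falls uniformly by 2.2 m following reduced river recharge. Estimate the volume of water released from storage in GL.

ΔV ≈ 76.1 GL

ΔV = Sy × A × Δh = 0.037 × 9.35 × 10^8 m² × 2.2 m = 7.611 × 10^7 m³
ΔV = 7.611 × 10^7 m³ = 76.11 GL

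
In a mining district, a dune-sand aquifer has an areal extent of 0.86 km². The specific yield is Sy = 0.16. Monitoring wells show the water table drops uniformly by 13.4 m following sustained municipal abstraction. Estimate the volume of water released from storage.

ΔV ≈ 1.84 × 10^6 m³

A = 0.86 km² = 8.6 × 10^5 m²
ΔV = Sy × A × Δh = 0.16 × 8.6 × 10^5 m² × 13.4 m = 1.844 × 10^6 m³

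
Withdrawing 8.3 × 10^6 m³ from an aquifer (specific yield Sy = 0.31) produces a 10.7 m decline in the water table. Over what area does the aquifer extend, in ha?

A ≈ 250 ha

A = ΔV / (Sy × Δh) = 8.3 × 10^6 / (0.31 × 10.7) = 2.502 × 10^6 m²
A = 2.502 × 10^6 m² = 250.2 ha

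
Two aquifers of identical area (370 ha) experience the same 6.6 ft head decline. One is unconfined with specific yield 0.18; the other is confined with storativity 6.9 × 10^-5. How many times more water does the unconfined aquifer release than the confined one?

A = 370 ha = 3.7 × 10^6 m²
Δh = 6.6 ft = 2.012 m
Unconfined: ΔV_u = Sy × A × Δh = 0.18 × 3.7 × 10^6 × 2.012 = 1.34 × 10^6 m³
Confined: ΔV_c = S × A × Δh = 6.9 × 10^-5 × 3.7 × 10^6 × 2.012 = 513.6 m³
Ratio = ΔV_u / ΔV_c = Sy / S = 0.18 / 6.9 × 10^-5 = 2609

ΔV_u / ΔV_c ≈ 2610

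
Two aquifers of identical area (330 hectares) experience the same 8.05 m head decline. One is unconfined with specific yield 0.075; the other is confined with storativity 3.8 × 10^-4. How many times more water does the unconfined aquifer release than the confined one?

A = 330 hectares = 3.3 × 10^6 m²
Unconfined: ΔV_u = Sy × A × Δh = 0.075 × 3.3 × 10^6 × 8.05 = 1.992 × 10^6 m³
Confined: ΔV_c = S × A × Δh = 3.8 × 10^-4 × 3.3 × 10^6 × 8.05 = 10090 m³
Ratio = ΔV_u / ΔV_c = Sy / S = 0.075 / 3.8 × 10^-4 = 197.4

ΔV_u / ΔV_c ≈ 197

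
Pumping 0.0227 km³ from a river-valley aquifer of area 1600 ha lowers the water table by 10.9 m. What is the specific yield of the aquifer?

Sy ≈ 0.13

A = 1600 ha = 1.6 × 10^7 m²
ΔV = 0.0227 km³ = 2.27 × 10^7 m³
Sy = ΔV / (A × Δh) = 2.27 × 10^7 m³ / (1.6 × 10^7 m² × 10.9 m) = 0.1302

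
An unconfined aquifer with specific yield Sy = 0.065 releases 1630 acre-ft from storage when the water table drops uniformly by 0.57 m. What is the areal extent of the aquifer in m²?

A ≈ 5.43 × 10^7 m²

ΔV = 1630 acre-ft = 2.011 × 10^6 m³
A = ΔV / (Sy × Δh) = 2.011 × 10^6 / (0.065 × 0.57) = 5.427 × 10^7 m²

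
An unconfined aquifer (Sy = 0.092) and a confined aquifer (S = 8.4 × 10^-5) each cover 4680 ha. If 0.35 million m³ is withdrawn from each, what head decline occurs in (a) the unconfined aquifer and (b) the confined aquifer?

A = 4680 ha = 4.68 × 10^7 m²
ΔV = 0.35 million m³ = 3.5 × 10^5 m³
Unconfined: Δh_u = ΔV/(Sy·A) = 3.5 × 10^5/(0.092 × 4.68 × 10^7) = 0.08129 m
Confined: Δh_c = ΔV/(S·A) = 3.5 × 10^5/(8.4 × 10^-5 × 4.68 × 10^7) = 89.03 m

Δh_u ≈ 0.0813 m; Δh_c ≈ 89 m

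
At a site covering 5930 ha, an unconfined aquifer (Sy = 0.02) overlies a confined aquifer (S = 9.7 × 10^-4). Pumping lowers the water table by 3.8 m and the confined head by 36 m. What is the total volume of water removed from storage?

A = 5930 ha = 5.93 × 10^7 m²
Unconfined: ΔV_u = Sy × A × Δh_u = 0.02 × 5.93 × 10^7 × 3.8 = 4.507 × 10^6 m³
Confined: ΔV_c = S × A × Δh_c = 9.7 × 10^-4 × 5.93 × 10^7 × 36 = 2.071 × 10^6 m³
Total ΔV = 4.507 × 10^6 + 2.071 × 10^6 = 6.578 × 10^6 m³

ΔV ≈ 6.58 × 10^6 m³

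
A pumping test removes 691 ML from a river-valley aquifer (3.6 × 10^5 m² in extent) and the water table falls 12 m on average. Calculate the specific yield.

Sy ≈ 0.16

ΔV = 691 ML = 6.91 × 10^5 m³
Sy = ΔV / (A × Δh) = 6.91 × 10^5 m³ / (3.6 × 10^5 m² × 12 m) = 0.16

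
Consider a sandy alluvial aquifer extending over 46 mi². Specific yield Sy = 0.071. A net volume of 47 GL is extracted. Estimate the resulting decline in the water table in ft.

Δh ≈ 18.2 ft

A = 46 mi² = 1.191 × 10^8 m²
ΔV = 47 GL = 4.7 × 10^7 m³
Δh = ΔV / (Sy × A) = 4.7 × 10^7 m³ / (0.071 × 1.191 × 10^8 m²) = 5.556 m
Δh = 5.556 m = 18.23 ft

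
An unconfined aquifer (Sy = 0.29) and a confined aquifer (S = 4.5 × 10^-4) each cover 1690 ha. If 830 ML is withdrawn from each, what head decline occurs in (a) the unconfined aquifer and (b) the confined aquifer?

A = 1690 ha = 1.69 × 10^7 m²
ΔV = 830 ML = 8.3 × 10^5 m³
Unconfined: Δh_u = ΔV/(Sy·A) = 8.3 × 10^5/(0.29 × 1.69 × 10^7) = 0.1694 m
Confined: Δh_c = ΔV/(S·A) = 8.3 × 10^5/(4.5 × 10^-4 × 1.69 × 10^7) = 109.1 m

Δh_u ≈ 0.169 m; Δh_c ≈ 109 m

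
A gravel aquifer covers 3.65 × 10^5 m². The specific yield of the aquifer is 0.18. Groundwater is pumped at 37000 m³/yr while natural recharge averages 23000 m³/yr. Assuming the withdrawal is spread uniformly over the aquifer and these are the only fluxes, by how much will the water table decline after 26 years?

Net abstraction = 37000 − 23000 = 14000 m³/yr
Q_net = 14000 m³/yr = 38.36 m³/d
t = 26 years = 9490 d
ΔV = Q × t = 38.36 m³/d × 9490 d = 3.64 × 10^5 m³
Δh = ΔV / (Sy × A) = 3.64 × 10^5 / (0.18 × 3.65 × 10^5) = 5.54 m

Δh ≈ 5.54 m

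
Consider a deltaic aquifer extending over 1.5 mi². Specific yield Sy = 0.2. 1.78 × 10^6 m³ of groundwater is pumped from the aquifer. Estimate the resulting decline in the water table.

Δh ≈ 2.29 m

A = 1.5 mi² = 3.885 × 10^6 m²
Δh = ΔV / (Sy × A) = 1.78 × 10^6 m³ / (0.2 × 3.885 × 10^6 m²) = 2.291 m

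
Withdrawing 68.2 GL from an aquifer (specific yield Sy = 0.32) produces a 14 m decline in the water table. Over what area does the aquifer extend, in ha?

ΔV = 68.2 GL = 6.82 × 10^7 m³
A = ΔV / (Sy × Δh) = 6.82 × 10^7 / (0.32 × 14) = 1.522 × 10^7 m²
A = 1.522 × 10^7 m² = 1522 ha

A ≈ 1520 ha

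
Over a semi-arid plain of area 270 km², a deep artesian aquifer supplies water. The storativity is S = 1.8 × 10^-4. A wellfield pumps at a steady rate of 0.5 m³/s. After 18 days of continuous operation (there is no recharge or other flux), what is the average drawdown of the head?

Δh ≈ 16 m

A = 270 km² = 2.7 × 10^8 m²
Q = 0.5 m³/s = 43200 m³/d
ΔV = Q × t = 43200 m³/d × 18 d = 7.776 × 10^5 m³
Δh = ΔV / (S × A) = 7.776 × 10^5 / (1.8 × 10^-4 × 2.7 × 10^8) = 16 m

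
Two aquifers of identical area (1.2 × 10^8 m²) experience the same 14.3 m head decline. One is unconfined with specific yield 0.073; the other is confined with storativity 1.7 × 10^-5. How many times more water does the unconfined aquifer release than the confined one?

Unconfined: ΔV_u = Sy × A × Δh = 0.073 × 1.2 × 10^8 × 14.3 = 1.253 × 10^8 m³
Confined: ΔV_c = S × A × Δh = 1.7 × 10^-5 × 1.2 × 10^8 × 14.3 = 29170 m³
Ratio = ΔV_u / ΔV_c = Sy / S = 0.073 / 1.7 × 10^-5 = 4294

ΔV_u / ΔV_c ≈ 4290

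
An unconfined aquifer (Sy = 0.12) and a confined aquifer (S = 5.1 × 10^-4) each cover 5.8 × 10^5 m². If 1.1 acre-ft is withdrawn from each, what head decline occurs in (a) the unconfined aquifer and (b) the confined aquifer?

ΔV = 1.1 acre-ft = 1357 m³
Unconfined: Δh_u = ΔV/(Sy·A) = 1357/(0.12 × 5.8 × 10^5) = 0.01949 m
Confined: Δh_c = ΔV/(S·A) = 1357/(5.1 × 10^-4 × 5.8 × 10^5) = 4.587 m

Δh_u ≈ 0.0195 m; Δh_c ≈ 4.59 m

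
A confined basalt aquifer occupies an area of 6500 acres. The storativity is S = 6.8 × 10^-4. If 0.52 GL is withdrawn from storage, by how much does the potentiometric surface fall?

Δh ≈ 29.1 m

A = 6500 acres = 2.63 × 10^7 m²
ΔV = 0.52 GL = 5.2 × 10^5 m³
Δh = ΔV / (S × A) = 5.2 × 10^5 m³ / (6.8 × 10^-4 × 2.63 × 10^7 m²) = 29.07 m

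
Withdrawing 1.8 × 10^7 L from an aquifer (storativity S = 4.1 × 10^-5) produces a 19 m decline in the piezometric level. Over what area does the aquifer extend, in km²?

ΔV = 1.8 × 10^7 L = 18000 m³
A = ΔV / (S × Δh) = 18000 / (4.1 × 10^-5 × 19) = 2.311 × 10^7 m²
A = 2.311 × 10^7 m² = 23.11 km²

A ≈ 23.1 km²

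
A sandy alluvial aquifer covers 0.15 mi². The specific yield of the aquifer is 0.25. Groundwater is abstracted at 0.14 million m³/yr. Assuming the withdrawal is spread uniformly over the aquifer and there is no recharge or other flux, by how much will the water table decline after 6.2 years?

Δh ≈ 8.94 m

A = 0.15 mi² = 3.885 × 10^5 m²
Q = 0.14 million m³/yr = 383.6 m³/d
t = 6.2 years = 2263 d
ΔV = Q × t = 383.6 m³/d × 2263 d = 8.68 × 10^5 m³
Δh = ΔV / (Sy × A) = 8.68 × 10^5 / (0.25 × 3.885 × 10^5) = 8.937 m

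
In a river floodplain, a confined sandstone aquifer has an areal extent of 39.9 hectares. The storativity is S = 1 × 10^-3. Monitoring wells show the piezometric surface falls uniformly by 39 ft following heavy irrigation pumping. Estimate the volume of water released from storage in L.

ΔV ≈ 4.74 × 10^6 L

A = 39.9 hectares = 3.99 × 10^5 m²
Δh = 39 ft = 11.89 m
ΔV = S × A × Δh = 0.001 × 3.99 × 10^5 m² × 11.89 m = 4743 m³
ΔV = 4743 m³ = 4.743 × 10^6 L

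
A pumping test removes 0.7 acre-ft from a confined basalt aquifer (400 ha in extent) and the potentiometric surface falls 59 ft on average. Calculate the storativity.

A = 400 ha = 4 × 10^6 m²
Δh = 59 ft = 17.98 m
ΔV = 0.7 acre-ft = 863.4 m³
S = ΔV / (A × Δh) = 863.4 m³ / (4 × 10^6 m² × 17.98 m) = 1.2 × 10^-5

S ≈ 1.2 × 10^-5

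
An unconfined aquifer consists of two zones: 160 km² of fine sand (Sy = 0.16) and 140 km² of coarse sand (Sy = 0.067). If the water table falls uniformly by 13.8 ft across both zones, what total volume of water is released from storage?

A₁ = 160 km² = 1.6 × 10^8 m²; A₂ = 140 km² = 1.4 × 10^8 m²
Δh = 13.8 ft = 4.206 m
ΔV₁ = 0.16 × 1.6 × 10^8 × 4.206 = 1.077 × 10^8 m³
ΔV₂ = 0.067 × 1.4 × 10^8 × 4.206 = 3.945 × 10^7 m³
ΔV = ΔV₁ + ΔV₂ = 1.471 × 10^8 m³

ΔV ≈ 1.47 × 10^8 m³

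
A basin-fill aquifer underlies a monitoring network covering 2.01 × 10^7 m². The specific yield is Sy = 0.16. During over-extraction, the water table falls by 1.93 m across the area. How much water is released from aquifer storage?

ΔV = Sy × A × Δh = 0.16 × 2.01 × 10^7 m² × 1.93 m = 6.207 × 10^6 m³

ΔV ≈ 6.21 × 10^6 m³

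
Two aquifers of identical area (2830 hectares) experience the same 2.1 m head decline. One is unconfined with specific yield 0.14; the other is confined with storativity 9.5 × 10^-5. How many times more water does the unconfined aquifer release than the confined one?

ΔV_u / ΔV_c ≈ 1470

A = 2830 hectares = 2.83 × 10^7 m²
Unconfined: ΔV_u = Sy × A × Δh = 0.14 × 2.83 × 10^7 × 2.1 = 8.32 × 10^6 m³
Confined: ΔV_c = S × A × Δh = 9.5 × 10^-5 × 2.83 × 10^7 × 2.1 = 5646 m³
Ratio = ΔV_u / ΔV_c = Sy / S = 0.14 / 9.5 × 10^-5 = 1474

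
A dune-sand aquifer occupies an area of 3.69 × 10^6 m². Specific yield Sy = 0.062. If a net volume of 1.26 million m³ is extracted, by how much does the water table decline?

ΔV = 1.26 million m³ = 1.26 × 10^6 m³
Δh = ΔV / (Sy × A) = 1.26 × 10^6 m³ / (0.062 × 3.69 × 10^6 m²) = 5.507 m

Δh ≈ 5.51 m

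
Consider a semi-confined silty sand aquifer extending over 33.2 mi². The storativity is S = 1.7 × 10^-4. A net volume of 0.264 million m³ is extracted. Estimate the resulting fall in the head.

Δh ≈ 18.1 m

A = 33.2 mi² = 8.599 × 10^7 m²
ΔV = 0.264 million m³ = 2.64 × 10^5 m³
Δh = ΔV / (S × A) = 2.64 × 10^5 m³ / (1.7 × 10^-4 × 8.599 × 10^7 m²) = 18.06 m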